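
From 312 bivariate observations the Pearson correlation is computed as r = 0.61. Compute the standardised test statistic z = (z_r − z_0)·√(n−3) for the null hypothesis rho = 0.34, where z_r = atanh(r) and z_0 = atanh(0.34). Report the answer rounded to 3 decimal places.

6.237

Fisher z: atanh(0.61) = 0.708921, atanh(0.34) = 0.354093
z = (z_r − z_0)·√(n−3) = (0.708921 − 0.354093)·√309 = 0.354828 · 17.578396 = 6.237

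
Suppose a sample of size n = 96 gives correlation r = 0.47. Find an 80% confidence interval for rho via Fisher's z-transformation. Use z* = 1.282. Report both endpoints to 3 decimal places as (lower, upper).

Fisher z: z_r = atanh(r) = ½·ln((1+0.47)/(1−0.47)) = 0.510070
SE(z) = 1/√(n−3) = 1/√93 = 0.103695
80% ⇒ z* = 1.282; margin = 1.282·0.103695 = 0.132937
CI on z-scale: (0.377133, 0.643007)
Back-transform: tanh(0.377133) = 0.360215, tanh(0.643007) = 0.566944

(0.360, 0.567)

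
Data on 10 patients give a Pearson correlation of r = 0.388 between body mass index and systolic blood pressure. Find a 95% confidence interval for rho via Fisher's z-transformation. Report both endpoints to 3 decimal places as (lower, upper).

(-0.320, 0.818)

z_r = atanh(0.388) = 0.409443;  SE = 1/√(n−3) = 1/√7 = 0.377964
z-limits: 0.409443 ± 1.960·0.377964 = 0.409443 ± 0.740809 = [-0.331366, 1.150252]
ρ-limits: (tanh -0.331366, tanh 1.150252) = (-0.320, 0.818)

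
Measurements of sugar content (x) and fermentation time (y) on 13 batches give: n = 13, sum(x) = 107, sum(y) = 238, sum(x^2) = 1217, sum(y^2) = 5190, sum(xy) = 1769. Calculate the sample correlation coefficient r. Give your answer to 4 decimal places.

-0.3589

S_xy = nΣxy − ΣxΣy = 13·1769 − 107·238 = 22997 − 25466 = -2469
S_xx = nΣx² − (Σx)² = 13·1217 − 107² = 15821 − 11449 = 4372
S_yy = nΣy² − (Σy)² = 13·5190 − 238² = 67470 − 56644 = 10826
r = S_xy / √(S_xx·S_yy) = -2469 / √(4372·10826) = -2469 / √47331272 = -2469 / 6879.7727 = -0.3589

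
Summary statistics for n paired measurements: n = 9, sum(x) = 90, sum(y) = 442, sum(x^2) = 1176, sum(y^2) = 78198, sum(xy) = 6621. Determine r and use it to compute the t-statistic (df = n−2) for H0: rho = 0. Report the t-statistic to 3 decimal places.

S_xy = nΣxy − ΣxΣy = 9·6621 − 90·442 = 59589 − 39780 = 19809
S_xx = nΣx² − (Σx)² = 9·1176 − 90² = 10584 − 8100 = 2484
S_yy = nΣy² − (Σy)² = 9·78198 − 442² = 703782 − 195364 = 508418
r = S_xy / √(S_xx·S_yy) = 19809 / √(2484·508418) = 19809 / √1262910312 = 19809 / 35537.4494 = 0.5574
t = r·√(n−2)/√(1−r²) = 0.5574·√7 / √(1−0.310695) = 1.474742 / 0.830244 = 1.776

1.776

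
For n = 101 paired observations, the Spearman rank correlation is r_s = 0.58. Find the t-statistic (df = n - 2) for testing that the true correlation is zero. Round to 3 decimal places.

1 − r_s² = 1 − 0.3364 = 0.6636;  √(1−r_s²) = 0.814616
√(n−2) = √99 = 9.949874
t = r_s·√(n−2)/√(1−r_s²) = 0.58 · 9.949874 / 0.814616 = 7.084

7.084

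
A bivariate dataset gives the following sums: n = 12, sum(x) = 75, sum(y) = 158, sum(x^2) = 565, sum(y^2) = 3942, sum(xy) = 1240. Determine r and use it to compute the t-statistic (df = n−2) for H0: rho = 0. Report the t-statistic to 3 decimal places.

Numerator: nΣxy − (Σx)(Σy) = 12·1240 − (75)(158) = 3030
Denominator: √[(nΣx²−(Σx)²)(nΣy²−(Σy)²)]
  nΣx²−(Σx)² = 12·565 − 5625 = 1155;  nΣy²−(Σy)² = 12·3942 − 24964 = 22340
  √(1155·22340) = √25802700 = 5079.6358
r = 3030 / 5079.6358 = 0.5965
t = r·√(n−2)/√(1−r²) = 0.5965·√10 / √(1−0.355812) = 1.886299 / 0.802613 = 2.350

2.350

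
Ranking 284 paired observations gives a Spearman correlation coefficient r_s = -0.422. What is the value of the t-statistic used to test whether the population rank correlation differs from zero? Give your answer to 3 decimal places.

1 − r_s² = 1 − 0.178084 = 0.821916;  √(1−r_s²) = 0.906596
√(n−2) = √282 = 16.792856
t = r_s·√(n−2)/√(1−r_s²) = -0.422 · 16.792856 / 0.906596 = -7.817

-7.817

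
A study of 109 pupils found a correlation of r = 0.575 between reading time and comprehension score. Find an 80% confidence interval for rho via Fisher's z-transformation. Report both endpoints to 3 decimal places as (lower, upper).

(0.486, 0.652)

z_r = atanh(0.575) = 0.654961;  SE = 1/√(n−3) = 1/√106 = 0.097129
z-limits: 0.654961 ± 1.282·0.097129 = 0.654961 ± 0.124519 = [0.530442, 0.779480]
ρ-limits: (tanh 0.530442, tanh 0.779480) = (0.486, 0.652)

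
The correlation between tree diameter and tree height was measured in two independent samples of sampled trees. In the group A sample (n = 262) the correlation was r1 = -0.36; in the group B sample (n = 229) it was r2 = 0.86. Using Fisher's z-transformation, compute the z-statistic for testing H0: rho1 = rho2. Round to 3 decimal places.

-18.349

Fisher z-transforms: z1 = atanh(-0.36) = -0.376886, z2 = atanh(0.86) = 1.293345; difference d = -1.670231
Var(d) = 1/259 + 1/226 = 0.0038610 + 0.0044248 = 0.0082858
z = d/√Var(d) = -1.670231 / √0.0082858 = -1.670231 / 0.091026 = -18.349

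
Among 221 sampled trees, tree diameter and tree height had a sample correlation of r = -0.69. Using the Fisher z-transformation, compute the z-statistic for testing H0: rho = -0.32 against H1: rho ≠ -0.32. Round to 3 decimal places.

z_r = atanh(-0.69) = -0.847956,  z_0 = atanh(-0.32) = -0.331647
SE = 1/√(n−3) = 1/√218 = 0.067729
z = (z_r − z_0)/SE = (-0.847956 − (-0.331647)) / 0.067729 = -0.516309 / 0.067729 = -7.623

-7.623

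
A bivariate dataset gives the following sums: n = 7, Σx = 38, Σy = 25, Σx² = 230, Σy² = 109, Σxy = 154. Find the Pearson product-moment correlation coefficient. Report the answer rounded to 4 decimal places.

0.8457

S_xy = nΣxy − ΣxΣy = 7·154 − 38·25 = 1078 − 950 = 128
S_xx = nΣx² − (Σx)² = 7·230 − 38² = 1610 − 1444 = 166
S_yy = nΣy² − (Σy)² = 7·109 − 25² = 763 − 625 = 138
r = S_xy / √(S_xx·S_yy) = 128 / √(166·138) = 128 / √22908 = 128 / 151.3539 = 0.8457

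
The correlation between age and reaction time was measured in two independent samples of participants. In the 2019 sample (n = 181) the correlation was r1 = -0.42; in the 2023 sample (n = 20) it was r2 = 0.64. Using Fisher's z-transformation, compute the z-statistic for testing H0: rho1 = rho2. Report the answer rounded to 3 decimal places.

Fisher z-transforms: z1 = atanh(-0.42) = -0.447692, z2 = atanh(0.64) = 0.758174; difference d = -1.205866
Var(d) = 1/178 + 1/17 = 0.0056180 + 0.0588235 = 0.0644415
z = d/√Var(d) = -1.205866 / √0.0644415 = -1.205866 / 0.253853 = -4.750

-4.750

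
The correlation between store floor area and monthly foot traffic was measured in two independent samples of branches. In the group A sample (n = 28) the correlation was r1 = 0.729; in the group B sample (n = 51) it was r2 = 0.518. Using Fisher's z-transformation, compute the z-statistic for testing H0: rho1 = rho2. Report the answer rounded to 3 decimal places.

Fisher z-transforms: z1 = atanh(0.729) = 0.926590, z2 = atanh(0.518) = 0.573602; difference d = 0.352988
Var(d) = 1/25 + 1/48 = 0.0400000 + 0.0208333 = 0.0608333
z = d/√Var(d) = 0.352988 / √0.0608333 = 0.352988 / 0.246644 = 1.431

1.431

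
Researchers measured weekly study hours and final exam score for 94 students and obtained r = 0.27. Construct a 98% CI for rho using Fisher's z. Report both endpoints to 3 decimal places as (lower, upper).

z_r = atanh(0.27) = 0.276864;  SE = 1/√(n−3) = 1/√91 = 0.104828
z-limits: 0.276864 ± 2.326·0.104828 = 0.276864 ± 0.243830 = [0.033034, 0.520694]
ρ-limits: (tanh 0.033034, tanh 0.520694) = (0.033, 0.478)

(0.033, 0.478)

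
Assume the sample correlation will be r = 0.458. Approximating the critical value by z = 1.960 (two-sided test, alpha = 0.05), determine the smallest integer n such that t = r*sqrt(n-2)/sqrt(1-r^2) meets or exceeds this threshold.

17

Need r·√(n−2)/√(1−r²) ≥ 1.960
√(n−2) ≥ 1.960·√(1−0.209764) / 0.458 = 1.960·0.888952 / 0.458 = 3.8042
n−2 ≥ 14.4719  ⇒  n ≥ 16.4719
Smallest integer n = 17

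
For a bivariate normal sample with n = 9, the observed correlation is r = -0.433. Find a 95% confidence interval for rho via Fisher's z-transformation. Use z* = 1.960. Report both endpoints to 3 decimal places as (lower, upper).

z_r = atanh(-0.433) = -0.463583;  SE = 1/√(n−3) = 1/√6 = 0.408248
z-limits: -0.463583 ± 1.960·0.408248 = -0.463583 ± 0.800166 = [-1.263749, 0.336583]
ρ-limits: (tanh -1.263749, tanh 0.336583) = (-0.852, 0.324)

(-0.852, 0.324)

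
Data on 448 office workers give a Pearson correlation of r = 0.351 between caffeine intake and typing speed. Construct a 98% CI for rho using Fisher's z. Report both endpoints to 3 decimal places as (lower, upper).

(0.251, 0.444)

z_r = atanh(0.351) = 0.366584;  SE = 1/√(n−3) = 1/√445 = 0.047405
z-limits: 0.366584 ± 2.326·0.047405 = 0.366584 ± 0.110264 = [0.256320, 0.476848]
ρ-limits: (tanh 0.256320, tanh 0.476848) = (0.251, 0.444)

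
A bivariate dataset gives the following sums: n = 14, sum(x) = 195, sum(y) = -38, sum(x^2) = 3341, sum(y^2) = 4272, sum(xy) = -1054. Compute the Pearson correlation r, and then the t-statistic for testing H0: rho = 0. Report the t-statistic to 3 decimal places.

-1.191

Numerator: nΣxy − (Σx)(Σy) = 14·(-1054) − (195)(-38) = -7346
Denominator: √[(nΣx²−(Σx)²)(nΣy²−(Σy)²)]
  nΣx²−(Σx)² = 14·3341 − 38025 = 8749;  nΣy²−(Σy)² = 14·4272 − 1444 = 58364
  √(8749·58364) = √510626636 = 22597.0493
r = -7346 / 22597.0493 = -0.3251
t = r·√(n−2)/√(1−r²) = -0.3251·√12 / √(1−0.105690) = -1.126179 / 0.945680 = -1.191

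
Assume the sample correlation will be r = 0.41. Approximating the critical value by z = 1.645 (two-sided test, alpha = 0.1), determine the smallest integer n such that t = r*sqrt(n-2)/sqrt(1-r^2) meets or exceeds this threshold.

r√(n−2)/√(1−r²) ≥ 1.645  ⇔  n−2 ≥ (1.645)²·(1−r²)/r²
(1−r²)/r² = (1−0.1681)/0.1681 = 4.9488
n ≥ 2 + 2.706025·4.9488 = 2 + 13.3916 = 15.3916
⌈15.3916⌉ = 16

16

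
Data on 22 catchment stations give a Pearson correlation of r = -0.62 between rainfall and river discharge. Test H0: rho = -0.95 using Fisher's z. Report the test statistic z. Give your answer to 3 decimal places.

Fisher z: atanh(-0.62) = -0.725005, atanh(-0.95) = -1.831781
z = (z_r − z_0)·√(n−3) = (-0.725005 − (-1.831781))·√19 = 1.106776 · 4.358899 = 4.824

4.824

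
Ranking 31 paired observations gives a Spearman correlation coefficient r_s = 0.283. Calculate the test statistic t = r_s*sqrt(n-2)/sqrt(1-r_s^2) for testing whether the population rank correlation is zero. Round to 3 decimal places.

1.589

1 − r_s² = 1 − 0.080089 = 0.919911;  √(1−r_s²) = 0.959120
√(n−2) = √29 = 5.385165
t = r_s·√(n−2)/√(1−r_s²) = 0.283 · 5.385165 / 0.959120 = 1.589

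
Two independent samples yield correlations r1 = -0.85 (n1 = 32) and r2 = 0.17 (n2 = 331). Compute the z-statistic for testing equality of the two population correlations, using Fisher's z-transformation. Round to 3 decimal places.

-7.370

Fisher z-transforms: z1 = atanh(-0.85) = -1.256153, z2 = atanh(0.17) = 0.171667; difference d = -1.427820
Var(d) = 1/29 + 1/328 = 0.0344828 + 0.0030488 = 0.0375316
z = d/√Var(d) = -1.427820 / √0.0375316 = -1.427820 / 0.193731 = -7.370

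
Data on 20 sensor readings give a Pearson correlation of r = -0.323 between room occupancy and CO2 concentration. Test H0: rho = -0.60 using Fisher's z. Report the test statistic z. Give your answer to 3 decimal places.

Fisher z: atanh(-0.323) = -0.334993, atanh(-0.60) = -0.693147
z = (z_r − z_0)·√(n−3) = (-0.334993 − (-0.693147))·√17 = 0.358154 · 4.123106 = 1.477

1.477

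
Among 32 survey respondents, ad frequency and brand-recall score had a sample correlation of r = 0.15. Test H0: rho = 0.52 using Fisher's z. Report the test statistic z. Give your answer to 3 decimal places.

-2.290

Fisher z: atanh(0.15) = 0.151140, atanh(0.52) = 0.576340
z = (z_r − z_0)·√(n−3) = (0.151140 − 0.576340)·√29 = -0.425200 · 5.385165 = -2.290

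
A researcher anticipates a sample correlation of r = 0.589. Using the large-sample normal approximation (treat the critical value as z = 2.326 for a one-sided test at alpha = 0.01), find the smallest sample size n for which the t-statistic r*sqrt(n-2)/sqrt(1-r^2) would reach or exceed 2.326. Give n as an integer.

r√(n−2)/√(1−r²) ≥ 2.326  ⇔  n−2 ≥ (2.326)²·(1−r²)/r²
(1−r²)/r² = (1−0.346921)/0.346921 = 1.8825
n ≥ 2 + 5.410276·1.8825 = 2 + 10.1848 = 12.1848
⌈12.1848⌉ = 13

13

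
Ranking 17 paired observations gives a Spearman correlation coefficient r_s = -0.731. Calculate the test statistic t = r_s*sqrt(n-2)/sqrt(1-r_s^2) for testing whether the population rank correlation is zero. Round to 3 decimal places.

-4.149

t = r_s·√(n−2) / √(1−r_s²) with r_s = -0.731, n = 17
  = -0.731·√15 / √(1 − 0.534361)
  = -0.731·3.872983 / 0.682377
  = -2.831151 / 0.682377 = -4.149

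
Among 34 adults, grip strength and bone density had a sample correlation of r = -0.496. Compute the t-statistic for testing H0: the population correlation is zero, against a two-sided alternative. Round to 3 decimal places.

-3.231

1 − r² = 1 − 0.246016 = 0.753984;  √(1−r²) = 0.868323
√(n−2) = √32 = 5.656854
t = r·√(n−2)/√(1−r²) = -0.496 · 5.656854 / 0.868323 = -3.231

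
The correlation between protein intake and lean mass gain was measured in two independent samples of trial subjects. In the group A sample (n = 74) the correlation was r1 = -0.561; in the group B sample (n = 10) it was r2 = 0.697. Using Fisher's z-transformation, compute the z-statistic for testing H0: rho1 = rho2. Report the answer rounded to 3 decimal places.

-3.776

z1 = atanh(-0.561) = -0.634291,  z2 = atanh(0.697) = 0.861442
SE = √(1/(n1−3) + 1/(n2−3)) = √(1/71 + 1/7) = √(0.0140845 + 0.1428571) = √0.1569416 = 0.396159
z = (z1 − z2)/SE = (-0.634291 − 0.861442) / 0.396159 = -1.495733 / 0.396159 = -3.776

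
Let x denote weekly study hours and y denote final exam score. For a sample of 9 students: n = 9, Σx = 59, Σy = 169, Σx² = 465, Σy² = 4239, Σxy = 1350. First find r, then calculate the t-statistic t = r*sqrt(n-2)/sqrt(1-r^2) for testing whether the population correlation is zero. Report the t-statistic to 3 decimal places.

S_xy = nΣxy − ΣxΣy = 9·1350 − 59·169 = 12150 − 9971 = 2179
S_xx = nΣx² − (Σx)² = 9·465 − 59² = 4185 − 3481 = 704
S_yy = nΣy² − (Σy)² = 9·4239 − 169² = 38151 − 28561 = 9590
r = S_xy / √(S_xx·S_yy) = 2179 / √(704·9590) = 2179 / √6751360 = 2179 / 2598.3379 = 0.8386
t = r·√(n−2)/√(1−r²) = 0.8386·√7 / √(1−0.703250) = 2.218727 / 0.544748 = 4.073

4.073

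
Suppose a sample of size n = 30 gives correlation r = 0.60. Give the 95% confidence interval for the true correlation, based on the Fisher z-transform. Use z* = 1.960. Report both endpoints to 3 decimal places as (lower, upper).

(0.306, 0.790)

z_r = atanh(0.60) = 0.693147;  SE = 1/√(n−3) = 1/√27 = 0.192450
z-limits: 0.693147 ± 1.960·0.192450 = 0.693147 ± 0.377202 = [0.315945, 1.070349]
ρ-limits: (tanh 0.315945, tanh 1.070349) = (0.306, 0.790)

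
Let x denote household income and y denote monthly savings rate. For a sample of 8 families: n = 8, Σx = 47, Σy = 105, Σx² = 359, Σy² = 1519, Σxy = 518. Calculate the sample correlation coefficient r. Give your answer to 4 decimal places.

S_xy = nΣxy − ΣxΣy = 8·518 − 47·105 = 4144 − 4935 = -791
S_xx = nΣx² − (Σx)² = 8·359 − 47² = 2872 − 2209 = 663
S_yy = nΣy² − (Σy)² = 8·1519 − 105² = 12152 − 11025 = 1127
r = S_xy / √(S_xx·S_yy) = -791 / √(663·1127) = -791 / √747201 = -791 / 864.4079 = -0.9151

-0.9151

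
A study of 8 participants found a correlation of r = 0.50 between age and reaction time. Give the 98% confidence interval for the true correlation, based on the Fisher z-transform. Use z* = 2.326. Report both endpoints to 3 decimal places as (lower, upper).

(-0.455, 0.920)

Fisher z: z_r = atanh(r) = ½·ln((1+0.50)/(1−0.50)) = 0.549306
SE(z) = 1/√(n−3) = 1/√5 = 0.447214
98% ⇒ z* = 2.326; margin = 2.326·0.447214 = 1.040220
CI on z-scale: (-0.490914, 1.589526)
Back-transform: tanh(-0.490914) = -0.454942, tanh(1.589526) = 0.920077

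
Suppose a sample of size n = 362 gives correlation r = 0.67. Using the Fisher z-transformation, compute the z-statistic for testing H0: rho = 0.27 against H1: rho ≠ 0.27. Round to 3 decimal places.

z_r = atanh(0.67) = 0.810743,  z_0 = atanh(0.27) = 0.276864
SE = 1/√(n−3) = 1/√359 = 0.052778
z = (z_r − z_0)/SE = (0.810743 − 0.276864) / 0.052778 = 0.533879 / 0.052778 = 10.116

10.116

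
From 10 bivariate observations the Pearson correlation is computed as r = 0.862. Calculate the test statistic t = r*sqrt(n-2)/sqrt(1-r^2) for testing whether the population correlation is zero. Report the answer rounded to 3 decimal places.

1 − r² = 1 − 0.743044 = 0.256956;  √(1−r²) = 0.506908
√(n−2) = √8 = 2.828427
t = r·√(n−2)/√(1−r²) = 0.862 · 2.828427 / 0.506908 = 4.810

4.810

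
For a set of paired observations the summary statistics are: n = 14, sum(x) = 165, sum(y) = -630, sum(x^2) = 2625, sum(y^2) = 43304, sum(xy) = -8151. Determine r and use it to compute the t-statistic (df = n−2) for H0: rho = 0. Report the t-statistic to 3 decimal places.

-0.810

Numerator: nΣxy − (Σx)(Σy) = 14·(-8151) − (165)(-630) = -10164
Denominator: √[(nΣx²−(Σx)²)(nΣy²−(Σy)²)]
  nΣx²−(Σx)² = 14·2625 − 27225 = 9525;  nΣy²−(Σy)² = 14·43304 − 396900 = 209356
  √(9525·209356) = √1994115900 = 44655.5249
r = -10164 / 44655.5249 = -0.2276
t = r·√(n−2)/√(1−r²) = -0.2276·√12 / √(1−0.051802) = -0.788430 / 0.973755 = -0.810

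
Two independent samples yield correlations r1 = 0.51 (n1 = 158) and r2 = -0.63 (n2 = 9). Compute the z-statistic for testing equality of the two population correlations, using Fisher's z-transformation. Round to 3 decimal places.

3.134

z1 = atanh(0.51) = 0.562730,  z2 = atanh(-0.63) = -0.741416
SE = √(1/(n1−3) + 1/(n2−3)) = √(1/155 + 1/6) = √(0.0064516 + 0.1666667) = √0.1731183 = 0.416075
z = (z1 − z2)/SE = (0.562730 − (-0.741416)) / 0.416075 = 1.304146 / 0.416075 = 3.134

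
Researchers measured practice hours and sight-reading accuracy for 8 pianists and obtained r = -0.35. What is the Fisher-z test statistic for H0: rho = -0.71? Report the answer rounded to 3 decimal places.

Fisher z: atanh(-0.35) = -0.365444, atanh(-0.71) = -0.887184
z = (z_r − z_0)·√(n−3) = (-0.365444 − (-0.887184))·√5 = 0.521740 · 2.236068 = 1.167

1.167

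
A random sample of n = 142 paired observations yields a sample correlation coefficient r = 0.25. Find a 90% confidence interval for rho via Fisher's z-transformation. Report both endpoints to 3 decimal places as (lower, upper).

(0.115, 0.376)

Fisher z: z_r = atanh(r) = ½·ln((1+0.25)/(1−0.25)) = 0.255413
SE(z) = 1/√(n−3) = 1/√139 = 0.084819
90% ⇒ z* = 1.645; margin = 1.645·0.084819 = 0.139527
CI on z-scale: (0.115886, 0.394940)
Back-transform: tanh(0.115886) = 0.115370, tanh(0.394940) = 0.375611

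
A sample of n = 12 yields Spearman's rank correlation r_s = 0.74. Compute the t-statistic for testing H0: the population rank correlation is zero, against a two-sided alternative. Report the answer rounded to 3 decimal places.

3.479

t = r_s·√(n−2) / √(1−r_s²) with r_s = 0.74, n = 12
  = 0.74·√10 / √(1 − 0.5476)
  = 0.74·3.162278 / 0.672607
  = 2.340086 / 0.672607 = 3.479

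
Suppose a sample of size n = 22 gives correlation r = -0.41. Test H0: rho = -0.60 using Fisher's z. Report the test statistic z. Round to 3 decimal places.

z_r = atanh(-0.41) = -0.435611,  z_0 = atanh(-0.60) = -0.693147
SE = 1/√(n−3) = 1/√19 = 0.229416
z = (z_r − z_0)/SE = (-0.435611 − (-0.693147)) / 0.229416 = 0.257536 / 0.229416 = 1.123

1.123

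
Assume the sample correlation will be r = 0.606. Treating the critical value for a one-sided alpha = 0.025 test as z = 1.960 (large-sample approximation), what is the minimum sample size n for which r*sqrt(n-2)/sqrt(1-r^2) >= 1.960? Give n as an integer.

r√(n−2)/√(1−r²) ≥ 1.960  ⇔  n−2 ≥ (1.960)²·(1−r²)/r²
(1−r²)/r² = (1−0.367236)/0.367236 = 1.7230
n ≥ 2 + 3.8416·1.7230 = 2 + 6.6191 = 8.6191
⌈8.6191⌉ = 9

9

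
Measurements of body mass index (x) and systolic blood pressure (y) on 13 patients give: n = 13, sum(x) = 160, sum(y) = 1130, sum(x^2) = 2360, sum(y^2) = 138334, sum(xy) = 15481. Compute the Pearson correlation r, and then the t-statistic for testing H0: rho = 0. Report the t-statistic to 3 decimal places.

S_xy = nΣxy − ΣxΣy = 13·15481 − 160·1130 = 201253 − 180800 = 20453
S_xx = nΣx² − (Σx)² = 13·2360 − 160² = 30680 − 25600 = 5080
S_yy = nΣy² − (Σy)² = 13·138334 − 1130² = 1798342 − 1276900 = 521442
r = S_xy / √(S_xx·S_yy) = 20453 / √(5080·521442) = 20453 / √2648925360 = 20453 / 51467.7118 = 0.3974
t = r·√(n−2)/√(1−r²) = 0.3974·√11 / √(1−0.157927) = 1.318027 / 0.917645 = 1.436

1.436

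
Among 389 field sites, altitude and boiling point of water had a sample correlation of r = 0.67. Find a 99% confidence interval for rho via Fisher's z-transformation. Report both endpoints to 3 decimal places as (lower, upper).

(0.591, 0.736)

z_r = atanh(0.67) = 0.810743;  SE = 1/√(n−3) = 1/√386 = 0.050899
z-limits: 0.810743 ± 2.576·0.050899 = 0.810743 ± 0.131116 = [0.679627, 0.941859]
ρ-limits: (tanh 0.679627, tanh 0.941859) = (0.591, 0.736)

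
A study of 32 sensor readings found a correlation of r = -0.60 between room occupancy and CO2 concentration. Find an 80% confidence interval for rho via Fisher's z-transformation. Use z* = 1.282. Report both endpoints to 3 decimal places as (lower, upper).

(-0.731, -0.426)

Fisher z: z_r = atanh(r) = ½·ln((1+(-0.60))/(1−(-0.60))) = -0.693147
SE(z) = 1/√(n−3) = 1/√29 = 0.185695
80% ⇒ z* = 1.282; margin = 1.282·0.185695 = 0.238061
CI on z-scale: (-0.931208, -0.455086)
Back-transform: tanh(-0.931208) = -0.731157, tanh(-0.455086) = -0.426071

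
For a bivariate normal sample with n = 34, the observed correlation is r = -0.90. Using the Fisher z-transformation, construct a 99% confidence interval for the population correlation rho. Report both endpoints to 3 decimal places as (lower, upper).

Fisher z: z_r = atanh(r) = ½·ln((1+(-0.90))/(1−(-0.90))) = -1.472219
SE(z) = 1/√(n−3) = 1/√31 = 0.179605
99% ⇒ z* = 2.576; margin = 2.576·0.179605 = 0.462662
CI on z-scale: (-1.934881, -1.009557)
Back-transform: tanh(-1.934881) = -0.959126, tanh(-1.009557) = -0.765579

(-0.959, -0.766)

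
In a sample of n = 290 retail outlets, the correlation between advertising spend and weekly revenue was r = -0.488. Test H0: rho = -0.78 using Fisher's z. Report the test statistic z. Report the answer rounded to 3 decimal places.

z_r = atanh(-0.488) = -0.533432,  z_0 = atanh(-0.78) = -1.045371
SE = 1/√(n−3) = 1/√287 = 0.059028
z = (z_r − z_0)/SE = (-0.533432 − (-1.045371)) / 0.059028 = 0.511939 / 0.059028 = 8.673

8.673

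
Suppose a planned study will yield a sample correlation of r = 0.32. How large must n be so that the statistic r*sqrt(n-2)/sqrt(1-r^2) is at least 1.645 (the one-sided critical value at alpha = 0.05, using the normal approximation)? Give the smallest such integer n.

Need r·√(n−2)/√(1−r²) ≥ 1.645
√(n−2) ≥ 1.645·√(1−0.1024) / 0.32 = 1.645·0.947418 / 0.32 = 4.8703
n−2 ≥ 23.7198  ⇒  n ≥ 25.7198
Smallest integer n = 26

26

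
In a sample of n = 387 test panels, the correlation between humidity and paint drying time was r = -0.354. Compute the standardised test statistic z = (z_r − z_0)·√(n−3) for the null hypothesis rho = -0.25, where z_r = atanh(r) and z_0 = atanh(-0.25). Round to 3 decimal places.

-2.246

Fisher z: atanh(-0.354) = -0.370009, atanh(-0.25) = -0.255413
z = (z_r − z_0)·√(n−3) = (-0.370009 − (-0.255413))·√384 = -0.114596 · 19.595918 = -2.246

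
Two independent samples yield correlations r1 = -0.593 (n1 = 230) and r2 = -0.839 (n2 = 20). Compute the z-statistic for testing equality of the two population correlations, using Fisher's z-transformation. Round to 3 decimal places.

z1 = atanh(-0.593) = -0.682281,  z2 = atanh(-0.839) = -1.217786
SE = √(1/(n1−3) + 1/(n2−3)) = √(1/227 + 1/17) = √(0.0044053 + 0.0588235) = √0.0632288 = 0.251453
z = (z1 − z2)/SE = (-0.682281 − (-1.217786)) / 0.251453 = 0.535505 / 0.251453 = 2.130

2.130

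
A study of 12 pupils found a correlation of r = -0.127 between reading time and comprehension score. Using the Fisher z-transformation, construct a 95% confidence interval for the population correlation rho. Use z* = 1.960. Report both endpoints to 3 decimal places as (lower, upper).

Fisher z: z_r = atanh(r) = ½·ln((1+(-0.127))/(1−(-0.127))) = -0.127689
SE(z) = 1/√(n−3) = 1/√9 = 0.333333
95% ⇒ z* = 1.960; margin = 1.960·0.333333 = 0.653333
CI on z-scale: (-0.781022, 0.525644)
Back-transform: tanh(-0.781022) = -0.653293, tanh(0.525644) = 0.482044

(-0.653, 0.482)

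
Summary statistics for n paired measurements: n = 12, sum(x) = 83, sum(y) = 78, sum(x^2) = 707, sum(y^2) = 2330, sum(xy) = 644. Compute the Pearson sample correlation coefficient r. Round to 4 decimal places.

Numerator: nΣxy − (Σx)(Σy) = 12·644 − (83)(78) = 1254
Denominator: √[(nΣx²−(Σx)²)(nΣy²−(Σy)²)]
  nΣx²−(Σx)² = 12·707 − 6889 = 1595;  nΣy²−(Σy)² = 12·2330 − 6084 = 21876
  √(1595·21876) = √34892220 = 5906.9637
r = 1254 / 5906.9637 = 0.2123

0.2123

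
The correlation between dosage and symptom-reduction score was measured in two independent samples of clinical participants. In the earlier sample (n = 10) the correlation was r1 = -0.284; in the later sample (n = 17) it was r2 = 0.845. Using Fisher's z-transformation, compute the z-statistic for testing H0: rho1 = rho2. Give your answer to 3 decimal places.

z1 = atanh(-0.284) = -0.292028,  z2 = atanh(0.845) = 1.238405
SE = √(1/(n1−3) + 1/(n2−3)) = √(1/7 + 1/14) = √(0.1428571 + 0.0714286) = √0.2142857 = 0.462910
z = (z1 − z2)/SE = (-0.292028 − 1.238405) / 0.462910 = -1.530433 / 0.462910 = -3.306

-3.306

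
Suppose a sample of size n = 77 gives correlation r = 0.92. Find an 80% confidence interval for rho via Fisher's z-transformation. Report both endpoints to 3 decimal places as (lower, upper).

z_r = atanh(0.92) = 1.589027;  SE = 1/√(n−3) = 1/√74 = 0.116248
z-limits: 1.589027 ± 1.282·0.116248 = 1.589027 ± 0.149030 = [1.439997, 1.738057]
ρ-limits: (tanh 1.439997, tanh 1.738057) = (0.894, 0.940)

(0.894, 0.940)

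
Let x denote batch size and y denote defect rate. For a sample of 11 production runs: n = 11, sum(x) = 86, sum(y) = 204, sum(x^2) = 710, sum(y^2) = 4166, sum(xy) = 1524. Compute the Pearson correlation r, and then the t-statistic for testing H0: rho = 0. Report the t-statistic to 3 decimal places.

Numerator: nΣxy − (Σx)(Σy) = 11·1524 − (86)(204) = -780
Denominator: √[(nΣx²−(Σx)²)(nΣy²−(Σy)²)]
  nΣx²−(Σx)² = 11·710 − 7396 = 414;  nΣy²−(Σy)² = 11·4166 − 41616 = 4210
  √(414·4210) = √1742940 = 1320.2045
r = -780 / 1320.2045 = -0.5908
t = r·√(n−2)/√(1−r²) = -0.5908·√9 / √(1−0.349045) = -1.772400 / 0.806818 = -2.197

-2.197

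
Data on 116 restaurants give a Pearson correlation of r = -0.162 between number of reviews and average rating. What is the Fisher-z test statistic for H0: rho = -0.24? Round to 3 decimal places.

Fisher z: atanh(-0.162) = -0.163440, atanh(-0.24) = -0.244774
z = (z_r − z_0)·√(n−3) = (-0.163440 − (-0.244774))·√113 = 0.081334 · 10.630146 = 0.865

0.865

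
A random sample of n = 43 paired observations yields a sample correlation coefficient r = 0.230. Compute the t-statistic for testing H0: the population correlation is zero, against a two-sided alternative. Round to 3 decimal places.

1.513

t = r·√(n−2) / √(1−r²) with r = 0.230, n = 43
  = 0.230·√41 / √(1 − 0.052900)
  = 0.230·6.403124 / 0.973191
  = 1.472719 / 0.973191 = 1.513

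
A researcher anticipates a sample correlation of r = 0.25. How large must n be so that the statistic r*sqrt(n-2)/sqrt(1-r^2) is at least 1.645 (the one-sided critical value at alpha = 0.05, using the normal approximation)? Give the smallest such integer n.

43

r√(n−2)/√(1−r²) ≥ 1.645  ⇔  n−2 ≥ (1.645)²·(1−r²)/r²
(1−r²)/r² = (1−0.0625)/0.0625 = 15.0000
n ≥ 2 + 2.706025·15.0000 = 2 + 40.5904 = 42.5904
⌈42.5904⌉ = 43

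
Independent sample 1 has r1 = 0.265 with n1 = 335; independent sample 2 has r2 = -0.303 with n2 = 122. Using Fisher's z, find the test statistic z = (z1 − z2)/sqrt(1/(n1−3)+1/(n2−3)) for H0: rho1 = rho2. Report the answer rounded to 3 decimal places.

Fisher z-transforms: z1 = atanh(0.265) = 0.271478, z2 = atanh(-0.303) = -0.312820; difference d = 0.584298
Var(d) = 1/332 + 1/119 = 0.0030120 + 0.0084034 = 0.0114154
z = d/√Var(d) = 0.584298 / √0.0114154 = 0.584298 / 0.106843 = 5.469

5.469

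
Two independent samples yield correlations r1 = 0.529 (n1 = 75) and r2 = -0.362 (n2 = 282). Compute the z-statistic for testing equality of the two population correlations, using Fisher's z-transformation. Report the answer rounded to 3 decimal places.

z1 = atanh(0.529) = 0.588756,  z2 = atanh(-0.362) = -0.379186
SE = √(1/(n1−3) + 1/(n2−3)) = √(1/72 + 1/279) = √(0.0138889 + 0.0035842) = √0.0174731 = 0.132186
z = (z1 − z2)/SE = (0.588756 − (-0.379186)) / 0.132186 = 0.967942 / 0.132186 = 7.323

7.323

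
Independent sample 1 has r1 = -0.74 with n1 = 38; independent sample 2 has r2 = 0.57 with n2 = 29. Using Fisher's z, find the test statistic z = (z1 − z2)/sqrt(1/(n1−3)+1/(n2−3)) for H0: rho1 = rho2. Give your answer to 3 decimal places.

-6.172

Fisher z-transforms: z1 = atanh(-0.74) = -0.950479, z2 = atanh(0.57) = 0.647523; difference d = -1.598002
Var(d) = 1/35 + 1/26 = 0.0285714 + 0.0384615 = 0.0670329
z = d/√Var(d) = -1.598002 / √0.0670329 = -1.598002 / 0.258907 = -6.172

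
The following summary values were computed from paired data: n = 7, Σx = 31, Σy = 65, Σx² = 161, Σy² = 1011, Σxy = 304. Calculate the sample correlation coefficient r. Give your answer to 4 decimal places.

0.1642

Numerator: nΣxy − (Σx)(Σy) = 7·304 − (31)(65) = 113
Denominator: √[(nΣx²−(Σx)²)(nΣy²−(Σy)²)]
  nΣx²−(Σx)² = 7·161 − 961 = 166;  nΣy²−(Σy)² = 7·1011 − 4225 = 2852
  √(166·2852) = √473432 = 688.0640
r = 113 / 688.0640 = 0.1642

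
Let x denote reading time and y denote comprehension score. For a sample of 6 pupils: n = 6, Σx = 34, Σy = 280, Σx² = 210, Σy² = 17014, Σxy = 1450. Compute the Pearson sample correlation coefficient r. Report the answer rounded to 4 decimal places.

Numerator: nΣxy − (Σx)(Σy) = 6·1450 − (34)(280) = -820
Denominator: √[(nΣx²−(Σx)²)(nΣy²−(Σy)²)]
  nΣx²−(Σx)² = 6·210 − 1156 = 104;  nΣy²−(Σy)² = 6·17014 − 78400 = 23684
  √(104·23684) = √2463136 = 1569.4381
r = -820 / 1569.4381 = -0.5225

-0.5225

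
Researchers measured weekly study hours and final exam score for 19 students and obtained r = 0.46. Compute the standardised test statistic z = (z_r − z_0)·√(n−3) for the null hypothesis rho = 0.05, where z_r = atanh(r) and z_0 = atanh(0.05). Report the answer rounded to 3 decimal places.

1.789

Fisher z: atanh(0.46) = 0.497311, atanh(0.05) = 0.050042
z = (z_r − z_0)·√(n−3) = (0.497311 − 0.050042)·√16 = 0.447269 · 4.000000 = 1.789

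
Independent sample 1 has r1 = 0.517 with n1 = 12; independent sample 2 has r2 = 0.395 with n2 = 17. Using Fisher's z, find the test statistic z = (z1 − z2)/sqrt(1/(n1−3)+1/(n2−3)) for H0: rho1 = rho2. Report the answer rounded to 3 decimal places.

0.362

z1 = atanh(0.517) = 0.572237,  z2 = atanh(0.395) = 0.417711
SE = √(1/(n1−3) + 1/(n2−3)) = √(1/9 + 1/14) = √(0.1111111 + 0.0714286) = √0.1825397 = 0.427247
z = (z1 − z2)/SE = (0.572237 − 0.417711) / 0.427247 = 0.154526 / 0.427247 = 0.362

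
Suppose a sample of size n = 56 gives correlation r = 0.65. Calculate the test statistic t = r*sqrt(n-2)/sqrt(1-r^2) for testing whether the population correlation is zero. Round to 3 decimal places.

6.285

1 − r² = 1 − 0.4225 = 0.5775;  √(1−r²) = 0.759934
√(n−2) = √54 = 7.348469
t = r·√(n−2)/√(1−r²) = 0.65 · 7.348469 / 0.759934 = 6.285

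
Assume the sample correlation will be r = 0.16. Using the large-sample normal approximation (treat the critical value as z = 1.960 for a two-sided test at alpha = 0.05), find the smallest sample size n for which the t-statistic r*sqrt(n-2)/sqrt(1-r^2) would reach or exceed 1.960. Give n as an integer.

149

r√(n−2)/√(1−r²) ≥ 1.960  ⇔  n−2 ≥ (1.960)²·(1−r²)/r²
(1−r²)/r² = (1−0.0256)/0.0256 = 38.0625
n ≥ 2 + 3.8416·38.0625 = 2 + 146.2209 = 148.2209
⌈148.2209⌉ = 149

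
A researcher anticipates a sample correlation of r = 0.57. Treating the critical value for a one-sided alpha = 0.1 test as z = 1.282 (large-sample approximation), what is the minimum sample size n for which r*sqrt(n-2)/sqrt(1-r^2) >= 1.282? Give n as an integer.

r√(n−2)/√(1−r²) ≥ 1.282  ⇔  n−2 ≥ (1.282)²·(1−r²)/r²
(1−r²)/r² = (1−0.3249)/0.3249 = 2.0779
n ≥ 2 + 1.643524·2.0779 = 2 + 3.4151 = 5.4151
⌈5.4151⌉ = 6

6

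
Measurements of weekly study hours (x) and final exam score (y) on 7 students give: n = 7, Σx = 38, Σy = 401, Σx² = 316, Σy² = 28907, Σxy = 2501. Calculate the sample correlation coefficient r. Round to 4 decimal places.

S_xy = nΣxy − ΣxΣy = 7·2501 − 38·401 = 17507 − 15238 = 2269
S_xx = nΣx² − (Σx)² = 7·316 − 38² = 2212 − 1444 = 768
S_yy = nΣy² − (Σy)² = 7·28907 − 401² = 202349 − 160801 = 41548
r = S_xy / √(S_xx·S_yy) = 2269 / √(768·41548) = 2269 / √31908864 = 2269 / 5648.7931 = 0.4017

0.4017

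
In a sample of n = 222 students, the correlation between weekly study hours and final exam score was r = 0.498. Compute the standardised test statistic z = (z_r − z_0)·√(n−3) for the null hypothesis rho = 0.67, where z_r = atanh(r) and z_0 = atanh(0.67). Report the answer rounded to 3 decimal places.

z_r = atanh(0.498) = 0.546643,  z_0 = atanh(0.67) = 0.810743
SE = 1/√(n−3) = 1/√219 = 0.067574
z = (z_r − z_0)/SE = (0.546643 − 0.810743) / 0.067574 = -0.264100 / 0.067574 = -3.908

-3.908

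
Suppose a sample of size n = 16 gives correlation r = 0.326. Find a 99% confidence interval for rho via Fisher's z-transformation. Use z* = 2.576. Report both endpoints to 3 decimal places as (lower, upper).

(-0.359, 0.783)

Fisher z: z_r = atanh(r) = ½·ln((1+0.326)/(1−0.326)) = 0.338346
SE(z) = 1/√(n−3) = 1/√13 = 0.277350
99% ⇒ z* = 2.576; margin = 2.576·0.277350 = 0.714454
CI on z-scale: (-0.376108, 1.052800)
Back-transform: tanh(-0.376108) = -0.359323, tanh(1.052800) = 0.782893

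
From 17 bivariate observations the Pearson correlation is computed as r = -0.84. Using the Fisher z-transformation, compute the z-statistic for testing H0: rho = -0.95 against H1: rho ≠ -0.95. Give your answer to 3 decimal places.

z_r = atanh(-0.84) = -1.221174,  z_0 = atanh(-0.95) = -1.831781
SE = 1/√(n−3) = 1/√14 = 0.267261
z = (z_r − z_0)/SE = (-1.221174 − (-1.831781)) / 0.267261 = 0.610607 / 0.267261 = 2.285

2.285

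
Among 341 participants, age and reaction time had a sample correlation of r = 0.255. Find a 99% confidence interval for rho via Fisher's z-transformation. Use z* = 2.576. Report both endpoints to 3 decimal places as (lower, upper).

Fisher z: z_r = atanh(r) = ½·ln((1+0.255)/(1−0.255)) = 0.260753
SE(z) = 1/√(n−3) = 1/√338 = 0.054393
99% ⇒ z* = 2.576; margin = 2.576·0.054393 = 0.140116
CI on z-scale: (0.120637, 0.400869)
Back-transform: tanh(0.120637) = 0.120055, tanh(0.400869) = 0.380692

(0.120, 0.381)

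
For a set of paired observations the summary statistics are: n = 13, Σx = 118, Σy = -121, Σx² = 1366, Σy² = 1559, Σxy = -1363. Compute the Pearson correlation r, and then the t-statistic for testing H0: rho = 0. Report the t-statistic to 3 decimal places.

-3.659

Numerator: nΣxy − (Σx)(Σy) = 13·(-1363) − (118)(-121) = -3441
Denominator: √[(nΣx²−(Σx)²)(nΣy²−(Σy)²)]
  nΣx²−(Σx)² = 13·1366 − 13924 = 3834;  nΣy²−(Σy)² = 13·1559 − 14641 = 5626
  √(3834·5626) = √21570084 = 4644.3605
r = -3441 / 4644.3605 = -0.7409
t = r·√(n−2)/√(1−r²) = -0.7409·√11 / √(1−0.548933) = -2.457287 / 0.671615 = -3.659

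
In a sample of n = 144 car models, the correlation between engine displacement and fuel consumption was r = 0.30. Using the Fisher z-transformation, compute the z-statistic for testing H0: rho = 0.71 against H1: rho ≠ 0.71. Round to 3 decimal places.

-6.859

Fisher z: atanh(0.30) = 0.309520, atanh(0.71) = 0.887184
z = (z_r − z_0)·√(n−3) = (0.309520 − 0.887184)·√141 = -0.577664 · 11.874342 = -6.859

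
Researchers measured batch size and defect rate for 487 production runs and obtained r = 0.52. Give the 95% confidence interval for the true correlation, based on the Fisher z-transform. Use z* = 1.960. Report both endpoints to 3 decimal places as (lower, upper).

(0.452, 0.582)

z_r = atanh(0.52) = 0.576340;  SE = 1/√(n−3) = 1/√484 = 0.045455
z-limits: 0.576340 ± 1.960·0.045455 = 0.576340 ± 0.089092 = [0.487248, 0.665432]
ρ-limits: (tanh 0.487248, tanh 0.665432) = (0.452, 0.582)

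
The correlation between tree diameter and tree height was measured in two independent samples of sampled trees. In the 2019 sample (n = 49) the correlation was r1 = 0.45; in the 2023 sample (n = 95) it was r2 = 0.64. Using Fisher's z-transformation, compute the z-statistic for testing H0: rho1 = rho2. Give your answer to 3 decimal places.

-1.514

z1 = atanh(0.45) = 0.484700,  z2 = atanh(0.64) = 0.758174
SE = √(1/(n1−3) + 1/(n2−3)) = √(1/46 + 1/92) = √(0.0217391 + 0.0108696) = √0.0326087 = 0.180579
z = (z1 − z2)/SE = (0.484700 − 0.758174) / 0.180579 = -0.273474 / 0.180579 = -1.514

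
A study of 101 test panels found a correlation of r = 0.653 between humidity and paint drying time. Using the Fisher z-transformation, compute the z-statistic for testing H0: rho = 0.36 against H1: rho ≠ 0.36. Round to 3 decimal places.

Fisher z: atanh(0.653) = 0.780511, atanh(0.36) = 0.376886
z = (z_r − z_0)·√(n−3) = (0.780511 − 0.376886)·√98 = 0.403625 · 9.899495 = 3.996

3.996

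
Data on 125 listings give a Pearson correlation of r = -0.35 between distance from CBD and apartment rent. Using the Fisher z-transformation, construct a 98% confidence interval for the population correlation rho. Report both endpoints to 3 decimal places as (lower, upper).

(-0.520, -0.154)

Fisher z: z_r = atanh(r) = ½·ln((1+(-0.35))/(1−(-0.35))) = -0.365444
SE(z) = 1/√(n−3) = 1/√122 = 0.090536
98% ⇒ z* = 2.326; margin = 2.326·0.090536 = 0.210587
CI on z-scale: (-0.576031, -0.154857)
Back-transform: tanh(-0.576031) = -0.519775, tanh(-0.154857) = -0.153631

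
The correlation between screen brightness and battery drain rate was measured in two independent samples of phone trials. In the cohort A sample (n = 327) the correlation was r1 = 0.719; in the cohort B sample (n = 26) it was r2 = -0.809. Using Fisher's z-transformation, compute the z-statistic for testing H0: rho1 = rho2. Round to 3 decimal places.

9.406

z1 = atanh(0.719) = 0.905572,  z2 = atanh(-0.809) = -1.124128
SE = √(1/(n1−3) + 1/(n2−3)) = √(1/324 + 1/23) = √(0.0030864 + 0.0434783) = √0.0465647 = 0.215789
z = (z1 − z2)/SE = (0.905572 − (-1.124128)) / 0.215789 = 2.029700 / 0.215789 = 9.406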